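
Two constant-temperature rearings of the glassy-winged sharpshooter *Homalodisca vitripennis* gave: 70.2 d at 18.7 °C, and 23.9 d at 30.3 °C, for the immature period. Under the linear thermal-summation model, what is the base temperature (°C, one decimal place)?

Equal thermal constants: D₁(T₁ − T_b) = D₂(T₂ − T_b).
70.2·(18.7 − T_b) = 23.9·(30.3 − T_b)
T_b = (70.2·18.7 − 23.9·30.3) / (70.2 − 23.9) = 588.57 / 46.3 = 12.712 °C ≈ 12.7 °C.

12.7 °C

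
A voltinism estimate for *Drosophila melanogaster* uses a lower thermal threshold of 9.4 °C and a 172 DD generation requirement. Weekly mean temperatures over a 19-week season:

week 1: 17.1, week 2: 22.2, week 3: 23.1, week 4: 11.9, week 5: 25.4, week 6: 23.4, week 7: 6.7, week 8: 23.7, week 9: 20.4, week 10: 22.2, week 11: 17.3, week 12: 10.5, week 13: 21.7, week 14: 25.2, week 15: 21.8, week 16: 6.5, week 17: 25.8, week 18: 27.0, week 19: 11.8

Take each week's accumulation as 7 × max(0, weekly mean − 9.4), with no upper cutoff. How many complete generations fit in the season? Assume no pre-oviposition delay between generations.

7 generations

Weekly DD (7 × max(0, T̄ − 9.4)): 53.9, 89.6, 95.9, 17.5, 112.0, 98.0, 0.0, 100.1, 77.0, 89.6, 55.3, 7.7, 86.1, 110.6, 86.8, 0.0, 114.8, 123.2, 16.8.
Season total = 1334.9 DD.
Complete generations = ⌊1334.9 / 172⌋ = 7.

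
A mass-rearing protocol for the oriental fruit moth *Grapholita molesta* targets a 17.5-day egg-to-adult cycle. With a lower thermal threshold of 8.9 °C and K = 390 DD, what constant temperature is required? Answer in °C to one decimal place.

31.2 °C

Required daily accumulation = 390 / 17.5 = 22.286 DD/day.
T = T_base + 22.286 = 8.9 + 22.286 = 31.186 ≈ 31.2 °C.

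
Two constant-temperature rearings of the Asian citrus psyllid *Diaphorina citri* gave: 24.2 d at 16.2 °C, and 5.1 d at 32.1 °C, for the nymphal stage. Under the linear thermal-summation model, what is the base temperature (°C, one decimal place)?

Linear rate model ⇒ the product D·(T − T_b) is constant across temperatures.
24.2·(16.2 − T_b) = 5.1·(32.1 − T_b)
T_b = (24.2·16.2 − 5.1·32.1) / (24.2 − 5.1) = 228.33 / 19.1 = 11.954 °C ≈ 12.0 °C.

12.0 °C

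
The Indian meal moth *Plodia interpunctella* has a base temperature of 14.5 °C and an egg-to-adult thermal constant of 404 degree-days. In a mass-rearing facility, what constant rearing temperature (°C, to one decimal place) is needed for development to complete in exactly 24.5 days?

31.0 °C

Required daily accumulation = 404 / 24.5 = 16.490 DD/day.
T = T_base + 16.490 = 14.5 + 16.490 = 30.990 ≈ 31.0 °C.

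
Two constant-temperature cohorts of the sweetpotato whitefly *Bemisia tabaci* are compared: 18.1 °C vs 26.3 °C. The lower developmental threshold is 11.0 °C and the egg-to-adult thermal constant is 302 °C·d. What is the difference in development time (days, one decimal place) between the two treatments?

At 18.1 °C: 302 / (18.1 − 11.0) = 302 / 7.1 = 42.535 d.
At 26.3 °C: 302 / (26.3 − 11.0) = 302 / 15.3 = 19.739 d.
Difference = |42.535 − 19.739| = 22.797 ≈ 22.8 days.

22.8 days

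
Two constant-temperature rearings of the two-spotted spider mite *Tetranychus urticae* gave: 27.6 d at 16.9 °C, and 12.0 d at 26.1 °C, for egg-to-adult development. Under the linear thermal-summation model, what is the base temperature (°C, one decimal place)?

9.8 °C

Under the model K = D·(T − T_b), so D₁·(T₁ − T_b) = D₂·(T₂ − T_b).
27.6·(16.9 − T_b) = 12.0·(26.1 − T_b)
T_b = (27.6·16.9 − 12.0·26.1) / (27.6 − 12.0) = 153.24 / 15.6 = 9.823 °C ≈ 9.8 °C.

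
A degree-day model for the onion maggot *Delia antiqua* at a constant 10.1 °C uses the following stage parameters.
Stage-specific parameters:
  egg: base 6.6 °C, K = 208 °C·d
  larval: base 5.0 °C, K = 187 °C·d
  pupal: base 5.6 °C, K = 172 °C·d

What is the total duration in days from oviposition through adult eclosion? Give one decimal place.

134.3 days

egg: 208 / (10.1 − 6.6) = 208 / 3.5 = 59.429 d.
larval: 187 / (10.1 − 5.0) = 187 / 5.1 = 36.667 d.
pupal: 172 / (10.1 − 5.6) = 172 / 4.5 = 38.222 d.
Sum = 134.317 ≈ 134.3 days.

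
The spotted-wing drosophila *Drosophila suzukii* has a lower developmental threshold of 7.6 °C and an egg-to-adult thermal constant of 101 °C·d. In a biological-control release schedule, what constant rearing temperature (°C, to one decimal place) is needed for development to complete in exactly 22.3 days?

Required daily accumulation = 101 / 22.3 = 4.529 DD/day.
T = T_base + 4.529 = 7.6 + 4.529 = 12.129 ≈ 12.1 °C.

12.1 °C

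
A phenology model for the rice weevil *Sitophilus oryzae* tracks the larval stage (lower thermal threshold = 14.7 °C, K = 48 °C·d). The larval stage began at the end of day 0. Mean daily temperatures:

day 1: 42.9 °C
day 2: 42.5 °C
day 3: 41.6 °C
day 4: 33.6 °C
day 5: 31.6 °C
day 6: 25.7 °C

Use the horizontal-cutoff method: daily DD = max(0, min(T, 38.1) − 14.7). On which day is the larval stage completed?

Daily DD above 14.7 °C (capped at 23.4): 23.4, 23.4, 23.4, 18.9, 16.9, 11.0.
Cumulative: 23.4, 46.8, 70.2, 89.1, 106.0, 117.0.
The total first reaches 48 DD on day 3.

day 3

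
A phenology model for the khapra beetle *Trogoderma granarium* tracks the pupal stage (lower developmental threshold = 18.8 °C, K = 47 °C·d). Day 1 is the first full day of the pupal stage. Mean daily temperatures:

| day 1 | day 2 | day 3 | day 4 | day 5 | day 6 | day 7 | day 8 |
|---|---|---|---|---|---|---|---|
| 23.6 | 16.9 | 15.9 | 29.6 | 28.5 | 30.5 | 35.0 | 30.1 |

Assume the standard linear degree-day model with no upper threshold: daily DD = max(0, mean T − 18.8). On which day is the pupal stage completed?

Daily DD above 18.8 °C: 4.8, 0.0, 0.0, 10.8, 9.7, 11.7, 16.2, 11.3.
Cumulative: 4.8, 4.8, 4.8, 15.6, 25.3, 37.0, 53.2, 64.5.
The total first reaches 47 DD on day 7.

day 7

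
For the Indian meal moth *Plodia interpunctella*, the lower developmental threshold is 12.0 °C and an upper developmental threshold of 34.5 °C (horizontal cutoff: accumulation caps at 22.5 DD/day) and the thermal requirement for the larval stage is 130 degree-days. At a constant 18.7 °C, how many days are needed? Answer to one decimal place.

19.4 days

Daily accumulation = 18.7 − 12.0 = 6.7 DD/day.
Duration = 130 / 6.7 = 19.403 ≈ 19.4 days.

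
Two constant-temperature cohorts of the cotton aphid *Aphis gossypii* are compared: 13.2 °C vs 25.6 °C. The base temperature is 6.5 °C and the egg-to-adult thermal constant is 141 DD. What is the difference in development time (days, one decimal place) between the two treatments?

At 13.2 °C: 141 / (13.2 − 6.5) = 141 / 6.7 = 21.045 d.
At 25.6 °C: 141 / (25.6 − 6.5) = 141 / 19.1 = 7.382 d.
Difference = |21.045 − 7.382| = 13.663 ≈ 13.7 days.

13.7 days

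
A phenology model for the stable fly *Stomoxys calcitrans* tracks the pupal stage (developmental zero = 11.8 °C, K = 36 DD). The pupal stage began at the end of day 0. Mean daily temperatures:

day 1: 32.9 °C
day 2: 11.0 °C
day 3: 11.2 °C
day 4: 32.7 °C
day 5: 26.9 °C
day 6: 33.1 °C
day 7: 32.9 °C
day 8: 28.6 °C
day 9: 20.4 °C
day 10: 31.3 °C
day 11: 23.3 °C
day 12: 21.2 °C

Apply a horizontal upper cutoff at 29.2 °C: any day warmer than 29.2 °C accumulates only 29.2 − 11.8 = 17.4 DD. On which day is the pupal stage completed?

day 5

Daily DD above 11.8 °C (capped at 17.4): 17.4, 0.0, 0.0, 17.4, 15.1, 17.4, 17.4, 16.8, 8.6, 17.4, 11.5, 9.4.
Cumulative: 17.4, 17.4, 17.4, 34.8, 49.9, 67.3, 84.7, 101.5, 110.1, 127.5, 139.0, 148.4.
The total first reaches 36 DD on day 5.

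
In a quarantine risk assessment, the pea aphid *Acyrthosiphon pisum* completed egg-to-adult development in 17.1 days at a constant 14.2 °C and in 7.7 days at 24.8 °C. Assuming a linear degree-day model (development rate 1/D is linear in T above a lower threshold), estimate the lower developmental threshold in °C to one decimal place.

Equal thermal constants: D₁(T₁ − T_b) = D₂(T₂ − T_b).
17.1·(14.2 − T_b) = 7.7·(24.8 − T_b)
T_b = (17.1·14.2 − 7.7·24.8) / (17.1 − 7.7) = 51.86 / 9.4 = 5.517 °C ≈ 5.5 °C.

5.5 °C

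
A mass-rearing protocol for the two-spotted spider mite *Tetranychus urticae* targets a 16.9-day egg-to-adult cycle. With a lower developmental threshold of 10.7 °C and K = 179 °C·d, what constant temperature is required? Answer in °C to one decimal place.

Required daily accumulation = 179 / 16.9 = 10.592 DD/day.
T = T_base + 10.592 = 10.7 + 10.592 = 21.292 ≈ 21.3 °C.

21.3 °C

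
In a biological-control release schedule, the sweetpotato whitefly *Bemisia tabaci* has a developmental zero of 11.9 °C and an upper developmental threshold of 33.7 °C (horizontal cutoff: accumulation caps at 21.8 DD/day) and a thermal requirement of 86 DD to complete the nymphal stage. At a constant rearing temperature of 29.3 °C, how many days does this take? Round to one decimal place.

Daily accumulation = 29.3 − 11.9 = 17.4 DD/day.
Duration = 86 / 17.4 = 4.943 ≈ 4.9 days.

4.9 days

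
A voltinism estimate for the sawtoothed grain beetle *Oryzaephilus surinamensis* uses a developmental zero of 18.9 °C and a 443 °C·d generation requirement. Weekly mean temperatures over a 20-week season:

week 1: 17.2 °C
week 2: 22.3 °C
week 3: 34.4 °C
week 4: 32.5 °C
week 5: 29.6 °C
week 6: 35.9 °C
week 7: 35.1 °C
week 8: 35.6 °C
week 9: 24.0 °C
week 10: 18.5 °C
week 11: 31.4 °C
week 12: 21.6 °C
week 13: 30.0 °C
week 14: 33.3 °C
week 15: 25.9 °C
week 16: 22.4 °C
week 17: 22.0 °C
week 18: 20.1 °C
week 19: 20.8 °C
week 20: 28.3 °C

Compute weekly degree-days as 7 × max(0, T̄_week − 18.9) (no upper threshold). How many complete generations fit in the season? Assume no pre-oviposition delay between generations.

Weekly DD (7 × max(0, T̄ − 18.9)): 0.0, 23.8, 108.5, 95.2, 74.9, 119.0, 113.4, 116.9, 35.7, 0.0, 87.5, 18.9, 77.7, 100.8, 49.0, 24.5, 21.7, 8.4, 13.3, 65.8.
Season total = 1155.0 DD.
Complete generations = ⌊1155.0 / 443⌋ = 2.

2 generations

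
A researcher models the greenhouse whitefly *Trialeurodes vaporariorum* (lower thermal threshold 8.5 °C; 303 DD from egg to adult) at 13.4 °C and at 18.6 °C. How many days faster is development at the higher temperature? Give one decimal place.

At 13.4 °C: 303 / (13.4 − 8.5) = 303 / 4.9 = 61.837 d.
At 18.6 °C: 303 / (18.6 − 8.5) = 303 / 10.1 = 30.000 d.
Difference = |61.837 − 30.000| = 31.837 ≈ 31.8 days.

31.8 days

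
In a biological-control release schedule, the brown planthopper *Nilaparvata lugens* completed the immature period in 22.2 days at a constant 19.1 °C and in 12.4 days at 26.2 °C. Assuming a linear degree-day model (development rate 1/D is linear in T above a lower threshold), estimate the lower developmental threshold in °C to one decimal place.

Equal thermal constants: D₁(T₁ − T_b) = D₂(T₂ − T_b).
22.2·(19.1 − T_b) = 12.4·(26.2 − T_b)
T_b = (22.2·19.1 − 12.4·26.2) / (22.2 − 12.4) = 99.14 / 9.8 = 10.116 °C ≈ 10.1 °C.

10.1 °C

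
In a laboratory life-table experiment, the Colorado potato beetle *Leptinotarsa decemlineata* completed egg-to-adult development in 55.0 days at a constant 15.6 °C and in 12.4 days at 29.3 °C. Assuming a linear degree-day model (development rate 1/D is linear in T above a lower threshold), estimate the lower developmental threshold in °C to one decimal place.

11.6 °C

Equal thermal constants: D₁(T₁ − T_b) = D₂(T₂ − T_b).
55.0·(15.6 − T_b) = 12.4·(29.3 − T_b)
T_b = (55.0·15.6 − 12.4·29.3) / (55.0 − 12.4) = 494.68 / 42.6 = 11.612 °C ≈ 11.6 °C.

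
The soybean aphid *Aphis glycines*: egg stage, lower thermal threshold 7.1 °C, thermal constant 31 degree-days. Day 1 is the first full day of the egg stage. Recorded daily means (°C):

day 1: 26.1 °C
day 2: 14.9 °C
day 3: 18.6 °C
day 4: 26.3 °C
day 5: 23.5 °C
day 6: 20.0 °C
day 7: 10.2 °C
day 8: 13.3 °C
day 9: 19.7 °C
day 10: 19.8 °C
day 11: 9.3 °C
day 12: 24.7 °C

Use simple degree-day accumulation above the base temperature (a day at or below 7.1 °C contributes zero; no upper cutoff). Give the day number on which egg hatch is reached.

day 3

Daily DD above 7.1 °C: 19.0, 7.8, 11.5, 19.2, 16.4, 12.9, 3.1, 6.2, 12.6, 12.7, 2.2, 17.6.
Cumulative: 19.0, 26.8, 38.3, 57.5, 73.9, 86.8, 89.9, 96.1, 108.7, 121.4, 123.6, 141.2.
The total first reaches 31 DD on day 3.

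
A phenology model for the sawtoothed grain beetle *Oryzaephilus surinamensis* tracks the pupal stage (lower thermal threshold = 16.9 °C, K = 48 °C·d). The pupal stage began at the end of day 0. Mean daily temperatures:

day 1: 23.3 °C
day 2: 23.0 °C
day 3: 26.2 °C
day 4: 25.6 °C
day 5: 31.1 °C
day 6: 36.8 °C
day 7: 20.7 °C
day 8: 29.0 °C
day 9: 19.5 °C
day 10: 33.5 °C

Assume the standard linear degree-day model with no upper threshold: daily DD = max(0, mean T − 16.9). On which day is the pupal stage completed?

day 6

Daily DD above 16.9 °C: 6.4, 6.1, 9.3, 8.7, 14.2, 19.9, 3.8, 12.1, 2.6, 16.6.
Cumulative: 6.4, 12.5, 21.8, 30.5, 44.7, 64.6, 68.4, 80.5, 83.1, 99.7.
The total first reaches 48 DD on day 6.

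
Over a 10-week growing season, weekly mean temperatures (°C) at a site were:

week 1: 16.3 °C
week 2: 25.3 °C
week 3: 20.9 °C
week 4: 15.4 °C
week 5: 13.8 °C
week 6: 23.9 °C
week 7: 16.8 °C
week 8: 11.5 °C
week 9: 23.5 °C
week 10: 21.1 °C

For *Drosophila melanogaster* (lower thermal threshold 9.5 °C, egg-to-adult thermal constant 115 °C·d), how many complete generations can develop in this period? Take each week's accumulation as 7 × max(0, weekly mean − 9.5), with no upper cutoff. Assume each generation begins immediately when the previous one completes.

5 generations

Weekly DD (7 × max(0, T̄ − 9.5)): 47.6, 110.6, 79.8, 41.3, 30.1, 100.8, 51.1, 14.0, 98.0, 81.2.
Season total = 654.5 DD.
Complete generations = ⌊654.5 / 115⌋ = 5.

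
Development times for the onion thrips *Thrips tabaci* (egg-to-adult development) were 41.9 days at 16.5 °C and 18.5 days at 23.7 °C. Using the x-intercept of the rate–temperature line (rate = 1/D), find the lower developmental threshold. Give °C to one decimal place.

Linear rate model ⇒ the product D·(T − T_b) is constant across temperatures.
41.9·(16.5 − T_b) = 18.5·(23.7 − T_b)
T_b = (41.9·16.5 − 18.5·23.7) / (41.9 − 18.5) = 252.90 / 23.4 = 10.808 °C ≈ 10.8 °C.

10.8 °C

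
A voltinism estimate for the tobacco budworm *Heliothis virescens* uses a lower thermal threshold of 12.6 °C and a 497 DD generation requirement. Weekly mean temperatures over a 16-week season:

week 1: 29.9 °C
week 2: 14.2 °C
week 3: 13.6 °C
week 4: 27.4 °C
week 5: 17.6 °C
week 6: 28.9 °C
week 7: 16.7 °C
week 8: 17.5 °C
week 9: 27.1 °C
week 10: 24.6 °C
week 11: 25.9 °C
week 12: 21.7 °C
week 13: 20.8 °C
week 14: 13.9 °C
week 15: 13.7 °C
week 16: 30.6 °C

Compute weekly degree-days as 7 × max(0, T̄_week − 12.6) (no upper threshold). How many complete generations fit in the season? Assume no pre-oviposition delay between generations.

Weekly DD (7 × max(0, T̄ − 12.6)): 121.1, 11.2, 7.0, 103.6, 35.0, 114.1, 28.7, 34.3, 101.5, 84.0, 93.1, 63.7, 57.4, 9.1, 7.7, 126.0.
Season total = 997.5 DD.
Complete generations = ⌊997.5 / 497⌋ = 2.

2 generations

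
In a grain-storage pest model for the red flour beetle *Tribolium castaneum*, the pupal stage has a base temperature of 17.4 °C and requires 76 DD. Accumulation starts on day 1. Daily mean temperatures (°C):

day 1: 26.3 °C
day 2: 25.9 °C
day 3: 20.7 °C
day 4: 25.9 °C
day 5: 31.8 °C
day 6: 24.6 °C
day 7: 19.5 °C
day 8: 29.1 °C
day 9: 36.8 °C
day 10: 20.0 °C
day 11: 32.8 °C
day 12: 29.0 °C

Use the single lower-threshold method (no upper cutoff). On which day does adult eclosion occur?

Daily DD above 17.4 °C: 8.9, 8.5, 3.3, 8.5, 14.4, 7.2, 2.1, 11.7, 19.4, 2.6, 15.4, 11.6.
Cumulative: 8.9, 17.4, 20.7, 29.2, 43.6, 50.8, 52.9, 64.6, 84.0, 86.6, 102.0, 113.6.
The total first reaches 76 DD on day 9.

day 9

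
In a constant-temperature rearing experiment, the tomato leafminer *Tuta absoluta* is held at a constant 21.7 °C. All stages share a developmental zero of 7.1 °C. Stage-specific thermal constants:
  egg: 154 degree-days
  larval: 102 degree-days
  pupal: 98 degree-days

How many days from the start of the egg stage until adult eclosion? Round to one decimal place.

Daily accumulation at 21.7 °C = 21.7 − 7.1 = 14.6 DD/day.
Total K = 154 + 102 + 98 = 354 DD.
Total duration = 354 / 14.6 = 24.247 ≈ 24.2 days.

24.2 days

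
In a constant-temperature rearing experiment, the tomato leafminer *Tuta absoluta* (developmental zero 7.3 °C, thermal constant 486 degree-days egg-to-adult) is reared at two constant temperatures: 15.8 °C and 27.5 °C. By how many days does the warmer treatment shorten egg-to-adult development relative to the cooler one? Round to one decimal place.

At 15.8 °C: 486 / (15.8 − 7.3) = 486 / 8.5 = 57.176 d.
At 27.5 °C: 486 / (27.5 − 7.3) = 486 / 20.2 = 24.059 d.
Difference = |57.176 − 24.059| = 33.117 ≈ 33.1 days.

33.1 days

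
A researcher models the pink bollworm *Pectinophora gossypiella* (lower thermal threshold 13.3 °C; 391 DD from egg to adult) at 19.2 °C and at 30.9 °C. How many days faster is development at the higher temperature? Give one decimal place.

44.1 days

At 19.2 °C: 391 / (19.2 − 13.3) = 391 / 5.9 = 66.271 d.
At 30.9 °C: 391 / (30.9 − 13.3) = 391 / 17.6 = 22.216 d.
Difference = |66.271 − 22.216| = 44.055 ≈ 44.1 days.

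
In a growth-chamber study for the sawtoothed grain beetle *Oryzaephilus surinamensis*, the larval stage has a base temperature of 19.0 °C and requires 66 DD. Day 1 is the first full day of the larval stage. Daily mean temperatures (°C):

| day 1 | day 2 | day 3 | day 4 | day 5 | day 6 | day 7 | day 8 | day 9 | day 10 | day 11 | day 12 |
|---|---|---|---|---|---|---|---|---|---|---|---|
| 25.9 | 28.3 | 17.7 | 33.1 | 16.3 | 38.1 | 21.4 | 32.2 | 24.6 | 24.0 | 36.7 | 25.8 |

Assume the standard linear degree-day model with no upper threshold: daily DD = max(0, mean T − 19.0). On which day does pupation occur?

Daily DD above 19.0 °C: 6.9, 9.3, 0.0, 14.1, 0.0, 19.1, 2.4, 13.2, 5.6, 5.0, 17.7, 6.8.
Cumulative: 6.9, 16.2, 16.2, 30.3, 30.3, 49.4, 51.8, 65.0, 70.6, 75.6, 93.3, 100.1.
The total first reaches 66 DD on day 9.

day 9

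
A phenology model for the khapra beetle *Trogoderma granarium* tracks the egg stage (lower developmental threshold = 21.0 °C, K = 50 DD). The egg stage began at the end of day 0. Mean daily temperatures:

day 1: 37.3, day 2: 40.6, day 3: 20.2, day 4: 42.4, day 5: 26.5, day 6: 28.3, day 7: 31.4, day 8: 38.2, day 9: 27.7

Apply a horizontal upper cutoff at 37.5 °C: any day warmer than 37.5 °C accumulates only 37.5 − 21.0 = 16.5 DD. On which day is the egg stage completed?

day 5

Daily DD above 21.0 °C (capped at 16.5): 16.3, 16.5, 0.0, 16.5, 5.5, 7.3, 10.4, 16.5, 6.7.
Cumulative: 16.3, 32.8, 32.8, 49.3, 54.8, 62.1, 72.5, 89.0, 95.7.
The total first reaches 50 DD on day 5.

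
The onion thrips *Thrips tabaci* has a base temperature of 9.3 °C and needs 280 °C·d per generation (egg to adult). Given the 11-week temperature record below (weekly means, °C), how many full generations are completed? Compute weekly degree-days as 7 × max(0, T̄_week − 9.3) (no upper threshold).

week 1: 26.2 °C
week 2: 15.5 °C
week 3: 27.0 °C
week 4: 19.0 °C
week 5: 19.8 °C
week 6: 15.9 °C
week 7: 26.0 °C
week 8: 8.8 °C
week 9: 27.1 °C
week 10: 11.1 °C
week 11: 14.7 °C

2 generations

Weekly DD (7 × max(0, T̄ − 9.3)): 118.3, 43.4, 123.9, 67.9, 73.5, 46.2, 116.9, 0.0, 124.6, 12.6, 37.8.
Season total = 765.1 DD.
Complete generations = ⌊765.1 / 280⌋ = 2.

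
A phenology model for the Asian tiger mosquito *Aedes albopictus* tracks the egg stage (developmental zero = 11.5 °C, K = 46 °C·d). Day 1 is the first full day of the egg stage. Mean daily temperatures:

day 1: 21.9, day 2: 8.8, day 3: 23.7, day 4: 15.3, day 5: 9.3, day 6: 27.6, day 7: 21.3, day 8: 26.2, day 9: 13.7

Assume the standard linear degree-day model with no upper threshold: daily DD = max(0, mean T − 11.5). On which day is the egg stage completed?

day 7

Daily DD above 11.5 °C: 10.4, 0.0, 12.2, 3.8, 0.0, 16.1, 9.8, 14.7, 2.2.
Cumulative: 10.4, 10.4, 22.6, 26.4, 26.4, 42.5, 52.3, 67.0, 69.2.
The total first reaches 46 DD on day 7.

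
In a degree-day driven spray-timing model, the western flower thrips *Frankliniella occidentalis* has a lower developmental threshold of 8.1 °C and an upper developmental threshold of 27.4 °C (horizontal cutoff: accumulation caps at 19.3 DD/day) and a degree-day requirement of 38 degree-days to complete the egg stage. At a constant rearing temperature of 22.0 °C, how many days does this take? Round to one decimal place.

Daily accumulation = 22.0 − 8.1 = 13.9 DD/day.
Duration = 38 / 13.9 = 2.734 ≈ 2.7 days.

2.7 days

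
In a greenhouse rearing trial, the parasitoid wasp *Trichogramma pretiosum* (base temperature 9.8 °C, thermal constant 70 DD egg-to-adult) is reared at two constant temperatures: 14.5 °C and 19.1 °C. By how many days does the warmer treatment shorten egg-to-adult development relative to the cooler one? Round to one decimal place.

At 14.5 °C: 70 / (14.5 − 9.8) = 70 / 4.7 = 14.894 d.
At 19.1 °C: 70 / (19.1 − 9.8) = 70 / 9.3 = 7.527 d.
Difference = |14.894 − 7.527| = 7.367 ≈ 7.4 days.

7.4 days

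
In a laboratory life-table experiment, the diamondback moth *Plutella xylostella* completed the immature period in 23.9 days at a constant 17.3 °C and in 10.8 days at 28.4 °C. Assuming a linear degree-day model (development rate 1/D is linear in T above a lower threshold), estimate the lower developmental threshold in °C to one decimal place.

Equal thermal constants: D₁(T₁ − T_b) = D₂(T₂ − T_b).
23.9·(17.3 − T_b) = 10.8·(28.4 − T_b)
T_b = (23.9·17.3 − 10.8·28.4) / (23.9 − 10.8) = 106.75 / 13.1 = 8.149 °C ≈ 8.1 °C.

8.1 °C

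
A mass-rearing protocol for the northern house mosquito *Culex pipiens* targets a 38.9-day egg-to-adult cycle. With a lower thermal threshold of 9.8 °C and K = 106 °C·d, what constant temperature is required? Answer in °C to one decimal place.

12.5 °C

Required daily accumulation = 106 / 38.9 = 2.725 DD/day.
T = T_base + 2.725 = 9.8 + 2.725 = 12.525 ≈ 12.5 °C.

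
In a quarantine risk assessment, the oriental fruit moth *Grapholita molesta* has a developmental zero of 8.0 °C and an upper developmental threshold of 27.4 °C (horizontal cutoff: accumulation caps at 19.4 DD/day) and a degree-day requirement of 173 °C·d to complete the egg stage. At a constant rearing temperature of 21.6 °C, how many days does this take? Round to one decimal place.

12.7 days

Daily accumulation = 21.6 − 8.0 = 13.6 DD/day.
Duration = 173 / 13.6 = 12.721 ≈ 12.7 days.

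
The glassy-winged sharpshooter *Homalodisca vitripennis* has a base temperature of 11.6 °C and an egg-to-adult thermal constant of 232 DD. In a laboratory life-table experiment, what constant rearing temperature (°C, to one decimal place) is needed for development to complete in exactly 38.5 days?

Required daily accumulation = 232 / 38.5 = 6.026 DD/day.
T = T_base + 6.026 = 11.6 + 6.026 = 17.626 ≈ 17.6 °C.

17.6 °C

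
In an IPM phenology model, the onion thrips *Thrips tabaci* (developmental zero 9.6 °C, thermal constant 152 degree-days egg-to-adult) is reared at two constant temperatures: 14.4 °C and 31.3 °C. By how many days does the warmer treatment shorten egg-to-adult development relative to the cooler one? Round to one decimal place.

24.7 days

At 14.4 °C: 152 / (14.4 − 9.6) = 152 / 4.8 = 31.667 d.
At 31.3 °C: 152 / (31.3 − 9.6) = 152 / 21.7 = 7.005 d.
Difference = |31.667 − 7.005| = 24.662 ≈ 24.7 days.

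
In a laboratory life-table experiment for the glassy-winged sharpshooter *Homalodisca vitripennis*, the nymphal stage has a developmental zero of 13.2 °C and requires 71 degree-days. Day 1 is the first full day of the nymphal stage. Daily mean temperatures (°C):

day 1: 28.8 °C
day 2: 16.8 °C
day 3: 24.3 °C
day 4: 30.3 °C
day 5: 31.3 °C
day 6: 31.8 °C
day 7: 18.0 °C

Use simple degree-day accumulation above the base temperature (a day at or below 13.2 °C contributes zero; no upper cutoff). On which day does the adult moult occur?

Daily DD above 13.2 °C: 15.6, 3.6, 11.1, 17.1, 18.1, 18.6, 4.8.
Cumulative: 15.6, 19.2, 30.3, 47.4, 65.5, 84.1, 88.9.
The total first reaches 71 DD on day 6.

day 6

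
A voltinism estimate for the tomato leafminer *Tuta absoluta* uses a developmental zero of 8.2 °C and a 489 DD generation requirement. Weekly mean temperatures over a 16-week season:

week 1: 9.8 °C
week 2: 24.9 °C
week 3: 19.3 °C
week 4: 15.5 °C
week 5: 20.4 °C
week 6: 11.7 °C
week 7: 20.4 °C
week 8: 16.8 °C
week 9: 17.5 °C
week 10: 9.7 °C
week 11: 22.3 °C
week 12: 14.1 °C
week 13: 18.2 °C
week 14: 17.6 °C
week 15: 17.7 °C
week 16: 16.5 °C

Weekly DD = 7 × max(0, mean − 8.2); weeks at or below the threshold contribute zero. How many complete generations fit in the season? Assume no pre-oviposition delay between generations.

Weekly DD (7 × max(0, T̄ − 8.2)): 11.2, 116.9, 77.7, 51.1, 85.4, 24.5, 85.4, 60.2, 65.1, 10.5, 98.7, 41.3, 70.0, 65.8, 66.5, 58.1.
Season total = 988.4 DD.
Complete generations = ⌊988.4 / 489⌋ = 2.

2 generations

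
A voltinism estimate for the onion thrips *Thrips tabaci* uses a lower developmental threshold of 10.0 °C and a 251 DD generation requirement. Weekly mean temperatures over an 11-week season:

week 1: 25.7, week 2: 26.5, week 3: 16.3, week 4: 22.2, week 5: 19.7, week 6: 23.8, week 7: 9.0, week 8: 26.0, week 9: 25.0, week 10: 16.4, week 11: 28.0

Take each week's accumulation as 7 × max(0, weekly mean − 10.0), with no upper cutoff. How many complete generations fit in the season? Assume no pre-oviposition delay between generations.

3 generations

Weekly DD (7 × max(0, T̄ − 10.0)): 109.9, 115.5, 44.1, 85.4, 67.9, 96.6, 0.0, 112.0, 105.0, 44.8, 126.0.
Season total = 907.2 DD.
Complete generations = ⌊907.2 / 251⌋ = 3.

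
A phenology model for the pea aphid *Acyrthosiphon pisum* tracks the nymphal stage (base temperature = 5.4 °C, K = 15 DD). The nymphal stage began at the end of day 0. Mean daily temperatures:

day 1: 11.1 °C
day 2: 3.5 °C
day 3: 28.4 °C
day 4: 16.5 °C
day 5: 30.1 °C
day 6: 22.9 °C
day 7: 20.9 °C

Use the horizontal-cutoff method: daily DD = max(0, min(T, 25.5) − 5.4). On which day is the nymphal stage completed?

Daily DD above 5.4 °C (capped at 20.1): 5.7, 0.0, 20.1, 11.1, 20.1, 17.5, 15.5.
Cumulative: 5.7, 5.7, 25.8, 36.9, 57.0, 74.5, 90.0.
The total first reaches 15 DD on day 3.

day 3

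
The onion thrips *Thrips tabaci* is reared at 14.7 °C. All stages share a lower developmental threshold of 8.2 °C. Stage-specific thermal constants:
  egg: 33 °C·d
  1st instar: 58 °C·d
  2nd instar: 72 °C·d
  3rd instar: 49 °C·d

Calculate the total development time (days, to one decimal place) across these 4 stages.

32.6 days

Daily accumulation at 14.7 °C = 14.7 − 8.2 = 6.5 DD/day.
Total K = 33 + 58 + 72 + 49 = 212 DD.
Total duration = 212 / 6.5 = 32.615 ≈ 32.6 days.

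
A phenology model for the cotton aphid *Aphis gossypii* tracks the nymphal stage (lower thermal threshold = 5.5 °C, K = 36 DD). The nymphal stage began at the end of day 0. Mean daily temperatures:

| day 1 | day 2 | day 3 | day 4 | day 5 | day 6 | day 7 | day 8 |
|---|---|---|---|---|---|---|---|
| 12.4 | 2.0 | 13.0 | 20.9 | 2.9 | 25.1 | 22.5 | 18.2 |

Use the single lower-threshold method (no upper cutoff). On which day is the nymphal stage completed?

Daily DD above 5.5 °C: 6.9, 0.0, 7.5, 15.4, 0.0, 19.6, 17.0, 12.7.
Cumulative: 6.9, 6.9, 14.4, 29.8, 29.8, 49.4, 66.4, 79.1.
The total first reaches 36 DD on day 6.

day 6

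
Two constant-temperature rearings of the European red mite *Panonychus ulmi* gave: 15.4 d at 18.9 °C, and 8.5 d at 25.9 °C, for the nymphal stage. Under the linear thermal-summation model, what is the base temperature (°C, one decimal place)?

10.3 °C

Linear rate model ⇒ the product D·(T − T_b) is constant across temperatures.
15.4·(18.9 − T_b) = 8.5·(25.9 − T_b)
T_b = (15.4·18.9 − 8.5·25.9) / (15.4 − 8.5) = 70.91 / 6.9 = 10.277 °C ≈ 10.3 °C.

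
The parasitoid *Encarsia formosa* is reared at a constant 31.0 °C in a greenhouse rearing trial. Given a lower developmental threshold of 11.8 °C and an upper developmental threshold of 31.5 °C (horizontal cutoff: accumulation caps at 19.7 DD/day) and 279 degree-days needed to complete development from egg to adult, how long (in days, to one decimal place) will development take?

Daily accumulation = 31.0 − 11.8 = 19.2 DD/day.
Duration = 279 / 19.2 = 14.531 ≈ 14.5 days.

14.5 days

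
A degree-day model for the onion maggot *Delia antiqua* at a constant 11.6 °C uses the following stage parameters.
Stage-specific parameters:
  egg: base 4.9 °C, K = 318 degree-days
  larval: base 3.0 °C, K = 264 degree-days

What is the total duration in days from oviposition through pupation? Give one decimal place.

78.2 days

egg: 318 / (11.6 − 4.9) = 318 / 6.7 = 47.463 d.
larval: 264 / (11.6 − 3.0) = 264 / 8.6 = 30.698 d.
Sum = 78.160 ≈ 78.2 days.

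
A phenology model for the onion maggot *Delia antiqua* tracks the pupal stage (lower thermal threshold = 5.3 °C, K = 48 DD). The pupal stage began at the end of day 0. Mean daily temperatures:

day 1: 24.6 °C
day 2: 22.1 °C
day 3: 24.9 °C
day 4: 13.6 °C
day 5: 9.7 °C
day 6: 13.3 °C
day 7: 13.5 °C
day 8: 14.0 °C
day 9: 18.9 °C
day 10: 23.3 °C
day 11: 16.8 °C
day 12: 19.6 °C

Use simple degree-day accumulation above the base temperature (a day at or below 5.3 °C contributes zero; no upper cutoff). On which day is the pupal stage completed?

Daily DD above 5.3 °C: 19.3, 16.8, 19.6, 8.3, 4.4, 8.0, 8.2, 8.7, 13.6, 18.0, 11.5, 14.3.
Cumulative: 19.3, 36.1, 55.7, 64.0, 68.4, 76.4, 84.6, 93.3, 106.9, 124.9, 136.4, 150.7.
The total first reaches 48 DD on day 3.

day 3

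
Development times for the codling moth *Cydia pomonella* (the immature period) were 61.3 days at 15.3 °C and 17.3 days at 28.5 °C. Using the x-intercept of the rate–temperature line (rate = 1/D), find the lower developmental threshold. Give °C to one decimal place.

10.1 °C

Linear rate model ⇒ the product D·(T − T_b) is constant across temperatures.
61.3·(15.3 − T_b) = 17.3·(28.5 − T_b)
T_b = (61.3·15.3 − 17.3·28.5) / (61.3 − 17.3) = 444.84 / 44.0 = 10.110 °C ≈ 10.1 °C.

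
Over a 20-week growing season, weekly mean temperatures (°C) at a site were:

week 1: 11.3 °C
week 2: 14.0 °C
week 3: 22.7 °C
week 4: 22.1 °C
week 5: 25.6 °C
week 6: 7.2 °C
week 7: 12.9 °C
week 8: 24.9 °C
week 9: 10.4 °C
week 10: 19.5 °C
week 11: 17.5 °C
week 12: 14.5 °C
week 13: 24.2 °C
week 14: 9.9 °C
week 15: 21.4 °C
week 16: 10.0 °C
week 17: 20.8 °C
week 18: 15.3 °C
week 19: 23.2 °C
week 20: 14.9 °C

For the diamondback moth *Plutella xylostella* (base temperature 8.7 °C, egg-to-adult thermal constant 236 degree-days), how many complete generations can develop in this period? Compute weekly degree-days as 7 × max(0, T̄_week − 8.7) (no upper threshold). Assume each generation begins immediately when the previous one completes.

Weekly DD (7 × max(0, T̄ − 8.7)): 18.2, 37.1, 98.0, 93.8, 118.3, 0.0, 29.4, 113.4, 11.9, 75.6, 61.6, 40.6, 108.5, 8.4, 88.9, 9.1, 84.7, 46.2, 101.5, 43.4.
Season total = 1188.6 DD.
Complete generations = ⌊1188.6 / 236⌋ = 5.

5 generations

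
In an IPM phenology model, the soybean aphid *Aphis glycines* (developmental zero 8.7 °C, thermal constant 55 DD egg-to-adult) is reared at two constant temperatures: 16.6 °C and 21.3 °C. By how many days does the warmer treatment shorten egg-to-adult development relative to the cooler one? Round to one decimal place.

2.6 days

At 16.6 °C: 55 / (16.6 − 8.7) = 55 / 7.9 = 6.962 d.
At 21.3 °C: 55 / (21.3 − 8.7) = 55 / 12.6 = 4.365 d.
Difference = |6.962 − 4.365| = 2.597 ≈ 2.6 days.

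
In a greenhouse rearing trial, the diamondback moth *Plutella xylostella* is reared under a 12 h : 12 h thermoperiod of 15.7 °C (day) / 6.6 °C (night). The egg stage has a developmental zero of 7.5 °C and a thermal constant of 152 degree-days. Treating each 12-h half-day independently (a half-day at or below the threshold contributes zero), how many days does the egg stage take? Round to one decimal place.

37.1 days

Day half: max(0, 15.7 − 7.5) × 0.5 = 8.2 × 0.5 = 4.10 DD.
Night half: max(0, 6.6 − 7.5) × 0.5 = 0.0 × 0.5 = 0.00 DD.
Per 24 h: 4.10 DD/day.
Duration = 152 / 4.10 = 37.073 ≈ 37.1 days.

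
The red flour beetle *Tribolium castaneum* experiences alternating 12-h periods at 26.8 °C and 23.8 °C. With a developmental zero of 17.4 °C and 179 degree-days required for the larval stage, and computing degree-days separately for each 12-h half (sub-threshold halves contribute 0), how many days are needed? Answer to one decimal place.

Day half: max(0, 26.8 − 17.4) × 0.5 = 9.4 × 0.5 = 4.70 DD.
Night half: max(0, 23.8 − 17.4) × 0.5 = 6.4 × 0.5 = 3.20 DD.
Per 24 h: 7.90 DD/day.
Duration = 179 / 7.90 = 22.658 ≈ 22.7 days.

22.7 days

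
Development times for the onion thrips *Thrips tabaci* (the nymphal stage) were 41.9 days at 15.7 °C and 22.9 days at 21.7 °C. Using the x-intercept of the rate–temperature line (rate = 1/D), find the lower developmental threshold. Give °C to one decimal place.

8.5 °C

Under the model K = D·(T − T_b), so D₁·(T₁ − T_b) = D₂·(T₂ − T_b).
41.9·(15.7 − T_b) = 22.9·(21.7 − T_b)
T_b = (41.9·15.7 − 22.9·21.7) / (41.9 − 22.9) = 160.90 / 19.0 = 8.468 °C ≈ 8.5 °C.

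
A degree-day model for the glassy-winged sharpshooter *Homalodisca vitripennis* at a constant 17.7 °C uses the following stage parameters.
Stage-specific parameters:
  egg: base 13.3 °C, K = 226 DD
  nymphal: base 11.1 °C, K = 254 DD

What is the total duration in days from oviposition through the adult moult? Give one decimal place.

89.8 days

egg: 226 / (17.7 − 13.3) = 226 / 4.4 = 51.364 d.
nymphal: 254 / (17.7 − 11.1) = 254 / 6.6 = 38.485 d.
Sum = 89.848 ≈ 89.8 days.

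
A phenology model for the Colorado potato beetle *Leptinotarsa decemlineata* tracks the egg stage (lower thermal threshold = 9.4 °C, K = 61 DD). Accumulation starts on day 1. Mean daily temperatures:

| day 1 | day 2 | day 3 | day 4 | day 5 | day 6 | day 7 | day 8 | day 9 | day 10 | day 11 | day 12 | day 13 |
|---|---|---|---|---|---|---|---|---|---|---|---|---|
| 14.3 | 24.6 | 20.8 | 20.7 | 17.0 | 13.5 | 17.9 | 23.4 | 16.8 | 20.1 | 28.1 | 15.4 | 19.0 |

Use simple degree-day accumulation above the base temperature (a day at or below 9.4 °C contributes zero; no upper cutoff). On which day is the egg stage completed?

Daily DD above 9.4 °C: 4.9, 15.2, 11.4, 11.3, 7.6, 4.1, 8.5, 14.0, 7.4, 10.7, 18.7, 6.0, 9.6.
Cumulative: 4.9, 20.1, 31.5, 42.8, 50.4, 54.5, 63.0, 77.0, 84.4, 95.1, 113.8, 119.8, 129.4.
The total first reaches 61 DD on day 7.

day 7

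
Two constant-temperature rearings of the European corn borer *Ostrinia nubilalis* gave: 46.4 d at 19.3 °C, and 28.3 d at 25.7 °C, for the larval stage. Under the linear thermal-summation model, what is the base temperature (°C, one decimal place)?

9.3 °C

Equal thermal constants: D₁(T₁ − T_b) = D₂(T₂ − T_b).
46.4·(19.3 − T_b) = 28.3·(25.7 − T_b)
T_b = (46.4·19.3 − 28.3·25.7) / (46.4 − 28.3) = 168.21 / 18.1 = 9.293 °C ≈ 9.3 °C.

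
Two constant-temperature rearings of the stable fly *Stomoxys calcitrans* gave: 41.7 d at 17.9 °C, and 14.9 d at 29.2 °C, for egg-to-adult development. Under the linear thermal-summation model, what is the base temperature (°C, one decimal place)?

11.6 °C

Under the model K = D·(T − T_b), so D₁·(T₁ − T_b) = D₂·(T₂ − T_b).
41.7·(17.9 − T_b) = 14.9·(29.2 − T_b)
T_b = (41.7·17.9 − 14.9·29.2) / (41.7 − 14.9) = 311.35 / 26.8 = 11.618 °C ≈ 11.6 °C.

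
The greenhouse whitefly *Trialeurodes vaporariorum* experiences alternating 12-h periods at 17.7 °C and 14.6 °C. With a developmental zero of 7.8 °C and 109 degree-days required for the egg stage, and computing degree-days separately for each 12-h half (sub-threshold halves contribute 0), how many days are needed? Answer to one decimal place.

13.1 days

Day half: max(0, 17.7 − 7.8) × 0.5 = 9.9 × 0.5 = 4.95 DD.
Night half: max(0, 14.6 − 7.8) × 0.5 = 6.8 × 0.5 = 3.40 DD.
Per 24 h: 8.35 DD/day.
Duration = 109 / 8.35 = 13.054 ≈ 13.1 days.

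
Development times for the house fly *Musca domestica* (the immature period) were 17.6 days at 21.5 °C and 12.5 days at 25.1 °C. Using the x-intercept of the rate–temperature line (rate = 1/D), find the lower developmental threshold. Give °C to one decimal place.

12.7 °C

Linear rate model ⇒ the product D·(T − T_b) is constant across temperatures.
17.6·(21.5 − T_b) = 12.5·(25.1 − T_b)
T_b = (17.6·21.5 − 12.5·25.1) / (17.6 − 12.5) = 64.65 / 5.1 = 12.676 °C ≈ 12.7 °C.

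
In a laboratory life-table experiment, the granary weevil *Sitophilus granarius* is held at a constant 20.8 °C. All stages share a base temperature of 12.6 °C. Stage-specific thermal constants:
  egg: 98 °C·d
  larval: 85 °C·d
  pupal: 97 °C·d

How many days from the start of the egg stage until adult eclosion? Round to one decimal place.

34.1 days

Daily accumulation at 20.8 °C = 20.8 − 12.6 = 8.2 DD/day.
Total K = 98 + 85 + 97 = 280 DD.
Total duration = 280 / 8.2 = 34.146 ≈ 34.1 days.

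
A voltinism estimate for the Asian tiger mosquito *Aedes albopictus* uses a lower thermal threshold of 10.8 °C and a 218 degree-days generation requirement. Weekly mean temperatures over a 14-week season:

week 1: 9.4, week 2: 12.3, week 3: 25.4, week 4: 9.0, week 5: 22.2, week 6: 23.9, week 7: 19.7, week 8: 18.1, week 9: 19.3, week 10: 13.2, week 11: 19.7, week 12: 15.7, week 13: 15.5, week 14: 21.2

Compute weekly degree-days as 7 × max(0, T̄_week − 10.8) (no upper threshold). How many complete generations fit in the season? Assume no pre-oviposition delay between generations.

Weekly DD (7 × max(0, T̄ − 10.8)): 0.0, 10.5, 102.2, 0.0, 79.8, 91.7, 62.3, 51.1, 59.5, 16.8, 62.3, 34.3, 32.9, 72.8.
Season total = 676.2 DD.
Complete generations = ⌊676.2 / 218⌋ = 3.

3 generations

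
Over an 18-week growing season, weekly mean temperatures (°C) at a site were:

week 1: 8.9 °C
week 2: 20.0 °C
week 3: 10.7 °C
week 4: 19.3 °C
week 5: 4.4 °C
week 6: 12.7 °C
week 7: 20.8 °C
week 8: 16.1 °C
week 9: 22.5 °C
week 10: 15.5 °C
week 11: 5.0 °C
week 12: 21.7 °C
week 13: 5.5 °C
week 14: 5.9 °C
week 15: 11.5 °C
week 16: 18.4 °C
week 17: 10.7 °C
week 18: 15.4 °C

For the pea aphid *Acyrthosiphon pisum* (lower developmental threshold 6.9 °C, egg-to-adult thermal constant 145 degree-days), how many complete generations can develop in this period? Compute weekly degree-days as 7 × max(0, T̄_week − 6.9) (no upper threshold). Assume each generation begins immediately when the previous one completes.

Weekly DD (7 × max(0, T̄ − 6.9)): 14.0, 91.7, 26.6, 86.8, 0.0, 40.6, 97.3, 64.4, 109.2, 60.2, 0.0, 103.6, 0.0, 0.0, 32.2, 80.5, 26.6, 59.5.
Season total = 893.2 DD.
Complete generations = ⌊893.2 / 145⌋ = 6.

6 generations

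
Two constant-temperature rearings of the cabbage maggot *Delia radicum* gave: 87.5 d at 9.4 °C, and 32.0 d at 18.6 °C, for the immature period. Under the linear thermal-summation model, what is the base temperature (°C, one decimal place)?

Equal thermal constants: D₁(T₁ − T_b) = D₂(T₂ − T_b).
87.5·(9.4 − T_b) = 32.0·(18.6 − T_b)
T_b = (87.5·9.4 − 32.0·18.6) / (87.5 − 32.0) = 227.30 / 55.5 = 4.095 °C ≈ 4.1 °C.

4.1 °C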